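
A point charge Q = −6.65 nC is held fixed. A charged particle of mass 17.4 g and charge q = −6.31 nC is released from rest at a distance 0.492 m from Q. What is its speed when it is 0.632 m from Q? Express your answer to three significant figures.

Only the electrostatic force acts, so mechanical energy is conserved: ½mv² = U₁ − U₂ = kQq(1/r₁ − 1/r₂).
U₁ − U₂ = (8.99×10⁹ N·m²/C²)(-6.65×10⁻⁹ C)(-6.31×10⁻⁹ C)(1/0.492 − 1/0.632) = 1.70×10⁻⁷ J.
v = √(2·1.70×10⁻⁷/0.0174) = 4.42×10⁻³ m/s.

4.42×10⁻³ m/s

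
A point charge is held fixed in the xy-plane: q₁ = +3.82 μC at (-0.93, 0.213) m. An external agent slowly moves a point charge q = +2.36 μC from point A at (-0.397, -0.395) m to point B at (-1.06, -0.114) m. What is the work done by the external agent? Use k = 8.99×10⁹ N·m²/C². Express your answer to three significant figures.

0.130 J

For quasistatic motion the external work equals the change in potential energy: W_ext = qΔV = q(V_B − V_A).
At A: distance to the source charge is 0.809 m; V_A = kq₁/r = 4.25×10⁴ V.
At B: distance to the source charge is 0.352 m; V_B = kq₁/r = 9.76×10⁴ V.
ΔV = V_B − V_A = 5.51×10⁴ V.
W_ext = qΔV = (2.36×10⁻⁶ C)(5.51×10⁴ V) = 0.130 J.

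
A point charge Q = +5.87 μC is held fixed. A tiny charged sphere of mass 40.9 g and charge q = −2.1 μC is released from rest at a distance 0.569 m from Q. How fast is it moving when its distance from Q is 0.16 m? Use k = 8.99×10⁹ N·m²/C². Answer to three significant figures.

Only the electrostatic force acts, so mechanical energy is conserved: ½mv² = U₁ − U₂ = kQq(1/r₁ − 1/r₂).
U₁ − U₂ = (8.99×10⁹ N·m²/C²)(5.87×10⁻⁶ C)(-2.10×10⁻⁶ C)(1/0.569 − 1/0.160) = 0.498 J.
v = √(2·0.498/0.0409) = 4.93 m/s.

4.93 m/s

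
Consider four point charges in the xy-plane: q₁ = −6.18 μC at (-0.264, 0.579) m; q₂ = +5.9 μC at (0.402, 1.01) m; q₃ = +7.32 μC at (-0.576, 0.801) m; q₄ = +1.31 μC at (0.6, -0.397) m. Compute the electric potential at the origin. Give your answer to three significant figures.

Electric potential is a scalar, so the contributions from each charge add algebraically: V = Σ kqᵢ/rᵢ.
Distances from the field point to each charge: r₁ = 0.636 m, r₂ = 1.09 m, r₃ = 0.987 m, r₄ = 0.719 m.
V = k[(-6.18×10⁻⁶)/(0.636) + (5.90×10⁻⁶)/(1.09) + (7.32×10⁻⁶)/(0.987) + (1.31×10⁻⁶)/(0.719)] = 4.46×10⁴ V.

4.46×10⁴ V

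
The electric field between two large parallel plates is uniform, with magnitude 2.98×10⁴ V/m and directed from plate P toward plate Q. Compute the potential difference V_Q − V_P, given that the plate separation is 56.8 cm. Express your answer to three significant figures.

-1.69×10⁴ V

In a uniform field, potential decreases in the direction of E: ΔV = −E·d for a displacement d parallel to E.
Going from P to Q is a displacement of 56.8 cm along the field, so V_Q − V_P = −Ed = -1.69×10⁴ V.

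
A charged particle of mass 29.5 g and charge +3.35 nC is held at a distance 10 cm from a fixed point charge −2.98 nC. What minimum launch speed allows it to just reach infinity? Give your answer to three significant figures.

To just escape, total mechanical energy must reach zero at infinity: ½mv²_min + U = 0, so ½mv²_min = −U = |kQq|/r.
|U| = |kQq|/r = (8.99×10⁹ N·m²/C²)(2.98×10⁻⁹)(3.35×10⁻⁹)/(0.100) = 8.97×10⁻⁷ J.
v_min = √(2|U|/m) = √(2·8.97×10⁻⁷/0.0295) = 7.80×10⁻³ m/s.

7.80×10⁻³ m/s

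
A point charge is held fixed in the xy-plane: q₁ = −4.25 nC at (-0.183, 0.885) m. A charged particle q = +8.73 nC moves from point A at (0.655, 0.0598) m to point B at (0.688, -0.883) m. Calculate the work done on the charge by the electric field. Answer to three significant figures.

The work done by the electric force is W_field = −ΔU = −q(V_B − V_A) = q(V_A − V_B).
At A: distance to the source charge is 1.18 m; V_A = kq₁/r = -32.5 V.
At B: distance to the source charge is 1.97 m; V_B = kq₁/r = -19.4 V.
ΔV = V_B − V_A = 13.1 V.
W_field = −qΔV = −(8.73×10⁻⁹ C)(13.1 V) = -1.14×10⁻⁷ J.

-1.14×10⁻⁷ J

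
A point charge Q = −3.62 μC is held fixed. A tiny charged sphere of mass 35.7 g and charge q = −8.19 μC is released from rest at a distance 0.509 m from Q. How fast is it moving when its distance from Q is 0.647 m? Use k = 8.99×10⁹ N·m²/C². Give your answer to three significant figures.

2.50 m/s

Only the electrostatic force acts, so mechanical energy is conserved: ½mv² = U₁ − U₂ = kQq(1/r₁ − 1/r₂).
U₁ − U₂ = (8.99×10⁹ N·m²/C²)(-3.62×10⁻⁶ C)(-8.19×10⁻⁶ C)(1/0.509 − 1/0.647) = 0.112 J.
v = √(2·0.112/0.0357) = 2.50 m/s.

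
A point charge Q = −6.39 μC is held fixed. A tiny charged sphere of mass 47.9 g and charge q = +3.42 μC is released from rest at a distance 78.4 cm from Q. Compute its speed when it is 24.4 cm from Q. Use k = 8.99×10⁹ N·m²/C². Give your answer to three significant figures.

4.81 m/s

Only the electrostatic force acts, so mechanical energy is conserved: ½mv² = U₁ − U₂ = kQq(1/r₁ − 1/r₂).
U₁ − U₂ = (8.99×10⁹ N·m²/C²)(-6.39×10⁻⁶ C)(3.42×10⁻⁶ C)(1/0.784 − 1/0.244) = 0.555 J.
v = √(2·0.555/0.0479) = 4.81 m/s.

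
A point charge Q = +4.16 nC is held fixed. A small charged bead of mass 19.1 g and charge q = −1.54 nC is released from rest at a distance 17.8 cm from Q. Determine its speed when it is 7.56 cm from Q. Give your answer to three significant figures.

Only the electrostatic force acts, so mechanical energy is conserved: ½mv² = U₁ − U₂ = kQq(1/r₁ − 1/r₂).
U₁ − U₂ = (8.99×10⁹ N·m²/C²)(4.16×10⁻⁹ C)(-1.54×10⁻⁹ C)(1/0.178 − 1/0.0756) = 4.38×10⁻⁷ J.
v = √(2·4.38×10⁻⁷/0.0191) = 6.77×10⁻³ m/s.

6.77×10⁻³ m/s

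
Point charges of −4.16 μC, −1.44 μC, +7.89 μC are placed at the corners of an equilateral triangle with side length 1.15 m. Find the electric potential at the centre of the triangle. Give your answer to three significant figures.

Electric potential is a scalar, so the contributions from each charge add algebraically: V = Σ kqᵢ/rᵢ.
The distance from each vertex to the centroid is a/√3 = 0.664 m.
V = k[(-4.16×10⁻⁶)/(0.664) + (-1.44×10⁻⁶)/(0.664) + (7.89×10⁻⁶)/(0.664)] = 3.10×10⁴ V.

3.10×10⁴ V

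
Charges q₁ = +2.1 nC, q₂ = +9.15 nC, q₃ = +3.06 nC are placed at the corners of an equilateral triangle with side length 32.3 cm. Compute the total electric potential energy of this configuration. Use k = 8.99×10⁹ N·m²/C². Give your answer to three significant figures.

1.49×10⁻⁶ J

The assembly work is the sum of pairwise potential energies, U = Σ_{i<j} kqᵢqⱼ/rᵢⱼ.
All three pair separations equal the side length, 0.323 m.
U = (5.35×10⁻⁷) + (1.79×10⁻⁷) + (7.79×10⁻⁷) = 1.49×10⁻⁶ J.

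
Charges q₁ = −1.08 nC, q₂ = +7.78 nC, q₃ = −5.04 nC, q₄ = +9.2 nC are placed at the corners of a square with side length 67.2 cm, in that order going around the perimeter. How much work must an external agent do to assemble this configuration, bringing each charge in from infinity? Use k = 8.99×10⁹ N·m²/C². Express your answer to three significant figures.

-6.62×10⁻⁷ J

The assembly work is the sum of pairwise potential energies, U = Σ_{i<j} kqᵢqⱼ/rᵢⱼ.
The four side pairs have separation 0.672 m and the two diagonal pairs 0.950 m.
Summing all 6 pair terms gives U = -6.62×10⁻⁷ J.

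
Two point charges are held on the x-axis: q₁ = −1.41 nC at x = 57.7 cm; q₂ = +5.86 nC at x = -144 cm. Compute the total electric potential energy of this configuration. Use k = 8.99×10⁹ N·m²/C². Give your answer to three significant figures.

-3.68×10⁻⁸ J

The work to assemble the configuration equals its total potential energy, U = Σ kqᵢqⱼ/rᵢⱼ over all pairs.
Pair separations: r₁₂ = 2.02 m.
U = (-3.68×10⁻⁸) = -3.68×10⁻⁸ J.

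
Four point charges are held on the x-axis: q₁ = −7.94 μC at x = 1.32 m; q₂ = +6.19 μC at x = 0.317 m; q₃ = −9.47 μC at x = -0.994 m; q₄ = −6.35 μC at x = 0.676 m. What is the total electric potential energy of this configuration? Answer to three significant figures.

-0.507 J

The assembly work is the sum of pairwise potential energies, U = Σ_{i<j} kqᵢqⱼ/rᵢⱼ.
Pair separations: r₁₂ = 1.00 m, r₁₃ = 2.31 m, r₁₄ = 0.644 m, r₂₃ = 1.31 m, r₂₄ = 0.359 m, r₃₄ = 1.67 m.
Summing all 6 pair terms gives U = -0.507 J.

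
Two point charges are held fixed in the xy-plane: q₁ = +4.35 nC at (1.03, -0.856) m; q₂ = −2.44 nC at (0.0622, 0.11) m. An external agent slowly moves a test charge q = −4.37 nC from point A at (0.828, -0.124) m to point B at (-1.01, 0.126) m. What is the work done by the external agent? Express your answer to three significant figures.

1.19×10⁻⁷ J

For quasistatic motion the external work equals the change in potential energy: W_ext = qΔV = q(V_B − V_A).
At A: distances to the source charges are 0.759 m, 0.801 m; V_A = Σ kqᵢ/rᵢ = 24.1 V.
At B: distances to the source charges are 2.26 m, 1.07 m; V_B = Σ kqᵢ/rᵢ = -3.18 V.
ΔV = V_B − V_A = -27.3 V.
W_ext = qΔV = (-4.37×10⁻⁹ C)(-27.3 V) = 1.19×10⁻⁷ J.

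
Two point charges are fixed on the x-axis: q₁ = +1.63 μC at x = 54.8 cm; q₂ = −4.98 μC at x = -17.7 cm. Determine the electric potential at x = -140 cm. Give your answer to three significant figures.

The total potential is the scalar sum of each charge's contribution, V = Σ kqᵢ/rᵢ.
Distances from the field point to each charge: r₁ = 1.95 m, r₂ = 1.22 m.
V = k[(1.63×10⁻⁶)/(1.95) + (-4.98×10⁻⁶)/(1.22)] = -2.91×10⁴ V.

-2.91×10⁴ V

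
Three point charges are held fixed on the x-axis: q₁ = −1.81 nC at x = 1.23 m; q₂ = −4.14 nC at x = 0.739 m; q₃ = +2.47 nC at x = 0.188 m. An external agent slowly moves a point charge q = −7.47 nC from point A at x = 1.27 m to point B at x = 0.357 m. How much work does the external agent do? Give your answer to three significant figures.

For quasistatic motion the external work equals the change in potential energy: W_ext = qΔV = q(V_B − V_A).
At A: distances to the source charges are 0.0400 m, 0.531 m, 1.08 m; V_A = Σ kqᵢ/rᵢ = -456 V.
At B: distances to the source charges are 0.873 m, 0.382 m, 0.169 m; V_B = Σ kqᵢ/rᵢ = 15.3 V.
ΔV = V_B − V_A = 472 V.
W_ext = qΔV = (-7.47×10⁻⁹ C)(472 V) = -3.52×10⁻⁶ J.

-3.52×10⁻⁶ J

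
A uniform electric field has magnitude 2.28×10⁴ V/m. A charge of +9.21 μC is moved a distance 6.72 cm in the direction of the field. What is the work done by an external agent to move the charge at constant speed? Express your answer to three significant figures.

-0.0141 J

The potential change for a displacement 6.72 cm in the direction of the field is ΔV = −Ed = -1530 V.
W_ext = qΔV = -0.0141 J.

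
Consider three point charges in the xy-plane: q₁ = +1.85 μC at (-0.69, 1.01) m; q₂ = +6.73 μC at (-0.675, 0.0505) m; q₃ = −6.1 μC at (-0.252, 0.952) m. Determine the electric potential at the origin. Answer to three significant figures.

Electric potential is a scalar, so the contributions from each charge add algebraically: V = Σ kqᵢ/rᵢ.
Distances from the field point to each charge: r₁ = 1.22 m, r₂ = 0.677 m, r₃ = 0.985 m.
V = k[(1.85×10⁻⁶)/(1.22) + (6.73×10⁻⁶)/(0.677) + (-6.10×10⁻⁶)/(0.985)] = 4.73×10⁴ V.

4.73×10⁴ V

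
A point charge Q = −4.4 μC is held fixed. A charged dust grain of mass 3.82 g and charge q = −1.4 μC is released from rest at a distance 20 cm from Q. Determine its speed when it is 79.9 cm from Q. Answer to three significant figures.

Only the electrostatic force acts, so mechanical energy is conserved: ½mv² = U₁ − U₂ = kQq(1/r₁ − 1/r₂).
U₁ − U₂ = (8.99×10⁹ N·m²/C²)(-4.40×10⁻⁶ C)(-1.40×10⁻⁶ C)(1/0.200 − 1/0.799) = 0.208 J.
v = √(2·0.208/3.82×10⁻³) = 10.4 m/s.

10.4 m/s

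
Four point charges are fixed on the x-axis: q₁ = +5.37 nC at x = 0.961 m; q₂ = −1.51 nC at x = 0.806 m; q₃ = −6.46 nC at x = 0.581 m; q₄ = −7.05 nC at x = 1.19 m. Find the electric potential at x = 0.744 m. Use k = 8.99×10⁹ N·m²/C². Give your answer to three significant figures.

-495 V

The total potential is the scalar sum of each charge's contribution, V = Σ kqᵢ/rᵢ.
Distances from the field point to each charge: r₁ = 0.217 m, r₂ = 0.0620 m, r₃ = 0.163 m, r₄ = 0.446 m.
V = k[(5.37×10⁻⁹)/(0.217) + (-1.51×10⁻⁹)/(0.0620) + (-6.46×10⁻⁹)/(0.163) + (-7.05×10⁻⁹)/(0.446)] = -495 V.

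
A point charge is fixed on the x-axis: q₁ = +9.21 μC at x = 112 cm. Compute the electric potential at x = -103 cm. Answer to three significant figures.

3.85×10⁴ V

Electric potential is a scalar, so the contributions from each charge add algebraically: V = Σ kqᵢ/rᵢ.
V = k[(9.21×10⁻⁶)/(2.15)] = 3.85×10⁴ V.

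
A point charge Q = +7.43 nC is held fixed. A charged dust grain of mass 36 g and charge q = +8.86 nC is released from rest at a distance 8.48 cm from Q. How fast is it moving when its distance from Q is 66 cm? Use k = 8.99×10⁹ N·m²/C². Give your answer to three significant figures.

Only the electrostatic force acts, so mechanical energy is conserved: ½mv² = U₁ − U₂ = kQq(1/r₁ − 1/r₂).
U₁ − U₂ = (8.99×10⁹ N·m²/C²)(7.43×10⁻⁹ C)(8.86×10⁻⁹ C)(1/0.0848 − 1/0.660) = 6.08×10⁻⁶ J.
v = √(2·6.08×10⁻⁶/0.0360) = 0.0184 m/s.

0.0184 m/s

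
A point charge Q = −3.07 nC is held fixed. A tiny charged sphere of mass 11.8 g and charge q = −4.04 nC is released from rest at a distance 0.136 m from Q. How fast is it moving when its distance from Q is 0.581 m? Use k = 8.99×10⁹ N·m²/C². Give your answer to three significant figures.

0.0103 m/s

Only the electrostatic force acts, so mechanical energy is conserved: ½mv² = U₁ − U₂ = kQq(1/r₁ − 1/r₂).
U₁ − U₂ = (8.99×10⁹ N·m²/C²)(-3.07×10⁻⁹ C)(-4.04×10⁻⁹ C)(1/0.136 − 1/0.581) = 6.28×10⁻⁷ J.
v = √(2·6.28×10⁻⁷/0.0118) = 0.0103 m/s.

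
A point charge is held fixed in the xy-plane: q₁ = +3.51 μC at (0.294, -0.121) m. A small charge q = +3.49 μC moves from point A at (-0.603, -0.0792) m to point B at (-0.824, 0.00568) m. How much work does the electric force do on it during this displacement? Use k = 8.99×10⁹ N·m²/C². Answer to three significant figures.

0.0248 J

The work done by the electric force is W_field = −ΔU = −q(V_B − V_A) = q(V_A − V_B).
At A: distance to the source charge is 0.898 m; V_A = kq₁/r = 3.51×10⁴ V.
At B: distance to the source charge is 1.13 m; V_B = kq₁/r = 2.80×10⁴ V.
ΔV = V_B − V_A = -7100 V.
W_field = −qΔV = −(3.49×10⁻⁶ C)(-7100 V) = 0.0248 J.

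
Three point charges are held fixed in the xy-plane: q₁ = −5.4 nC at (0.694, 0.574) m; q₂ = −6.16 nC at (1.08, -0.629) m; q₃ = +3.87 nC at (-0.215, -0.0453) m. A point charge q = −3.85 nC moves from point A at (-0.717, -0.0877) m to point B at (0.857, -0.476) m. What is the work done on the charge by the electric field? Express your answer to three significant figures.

The work done by the electric force is W_field = −ΔU = −q(V_B − V_A) = q(V_A − V_B).
At A: distances to the source charges are 1.56 m, 1.88 m, 0.504 m; V_A = Σ kqᵢ/rᵢ = 8.40 V.
At B: distances to the source charges are 1.06 m, 0.270 m, 1.16 m; V_B = Σ kqᵢ/rᵢ = -220 V.
ΔV = V_B − V_A = -229 V.
W_field = −qΔV = −(-3.85×10⁻⁹ C)(-229 V) = -8.81×10⁻⁷ J.

-8.81×10⁻⁷ J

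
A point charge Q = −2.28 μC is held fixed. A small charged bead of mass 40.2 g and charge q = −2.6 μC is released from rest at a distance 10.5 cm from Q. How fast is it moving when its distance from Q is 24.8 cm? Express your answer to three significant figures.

3.82 m/s

Only the electrostatic force acts, so mechanical energy is conserved: ½mv² = U₁ − U₂ = kQq(1/r₁ − 1/r₂).
U₁ − U₂ = (8.99×10⁹ N·m²/C²)(-2.28×10⁻⁶ C)(-2.60×10⁻⁶ C)(1/0.105 − 1/0.248) = 0.293 J.
v = √(2·0.293/0.0402) = 3.82 m/s.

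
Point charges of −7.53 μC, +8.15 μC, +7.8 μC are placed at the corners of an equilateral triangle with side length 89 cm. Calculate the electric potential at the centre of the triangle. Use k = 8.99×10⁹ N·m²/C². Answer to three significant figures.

1.47×10⁵ V

The total potential is the scalar sum of each charge's contribution, V = Σ kqᵢ/rᵢ.
The distance from each vertex to the centroid is a/√3 = 0.514 m.
V = k[(-7.53×10⁻⁶)/(0.514) + (8.15×10⁻⁶)/(0.514) + (7.80×10⁻⁶)/(0.514)] = 1.47×10⁵ V.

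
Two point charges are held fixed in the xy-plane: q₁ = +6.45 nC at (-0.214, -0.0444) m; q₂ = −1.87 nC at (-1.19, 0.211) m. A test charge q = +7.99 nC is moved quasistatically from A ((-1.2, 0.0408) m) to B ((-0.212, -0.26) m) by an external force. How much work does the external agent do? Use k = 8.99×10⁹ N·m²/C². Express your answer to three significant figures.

2.34×10⁻⁶ J

For quasistatic motion the external work equals the change in potential energy: W_ext = qΔV = q(V_B − V_A).
At A: distances to the source charges are 0.990 m, 0.170 m; V_A = Σ kqᵢ/rᵢ = -40.0 V.
At B: distances to the source charges are 0.216 m, 1.09 m; V_B = Σ kqᵢ/rᵢ = 253 V.
ΔV = V_B − V_A = 293 V.
W_ext = qΔV = (7.99×10⁻⁹ C)(293 V) = 2.34×10⁻⁶ J.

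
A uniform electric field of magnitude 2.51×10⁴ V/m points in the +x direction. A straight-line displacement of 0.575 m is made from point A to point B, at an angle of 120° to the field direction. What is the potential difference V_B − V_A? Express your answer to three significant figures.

Only the component of displacement along E changes the potential: ΔV = −E·d·cosθ.
ΔV = −(2.51×10⁴ V/m)(0.575 m)cos120° = 7220 V.

7220 V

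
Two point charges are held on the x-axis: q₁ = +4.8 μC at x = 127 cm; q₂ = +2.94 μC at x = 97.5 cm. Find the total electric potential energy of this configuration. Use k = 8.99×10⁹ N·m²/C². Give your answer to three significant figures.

The assembly work is the sum of pairwise potential energies, U = Σ_{i<j} kqᵢqⱼ/rᵢⱼ.
Pair separations: r₁₂ = 0.295 m.
U = (0.430) = 0.430 J.

0.430 J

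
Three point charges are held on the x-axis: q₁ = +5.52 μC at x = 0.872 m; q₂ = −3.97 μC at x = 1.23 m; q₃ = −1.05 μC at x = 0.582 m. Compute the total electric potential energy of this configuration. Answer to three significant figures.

-0.672 J

The assembly work is the sum of pairwise potential energies, U = Σ_{i<j} kqᵢqⱼ/rᵢⱼ.
Pair separations: r₁₂ = 0.358 m, r₁₃ = 0.290 m, r₂₃ = 0.648 m.
U = (-0.550) + (-0.180) + (0.0578) = -0.672 J.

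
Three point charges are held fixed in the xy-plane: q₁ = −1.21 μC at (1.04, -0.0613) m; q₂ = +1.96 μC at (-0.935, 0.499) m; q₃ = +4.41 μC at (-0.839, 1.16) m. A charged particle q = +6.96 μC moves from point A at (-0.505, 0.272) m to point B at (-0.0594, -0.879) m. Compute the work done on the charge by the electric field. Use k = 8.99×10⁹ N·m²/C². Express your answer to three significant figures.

The work done by the electric force is W_field = −ΔU = −q(V_B − V_A) = q(V_A − V_B).
At A: distances to the source charges are 1.58 m, 0.486 m, 0.949 m; V_A = Σ kqᵢ/rᵢ = 7.11×10⁴ V.
At B: distances to the source charges are 1.37 m, 1.63 m, 2.18 m; V_B = Σ kqᵢ/rᵢ = 2.10×10⁴ V.
ΔV = V_B − V_A = -5.01×10⁴ V.
W_field = −qΔV = −(6.96×10⁻⁶ C)(-5.01×10⁴ V) = 0.349 J.

0.349 J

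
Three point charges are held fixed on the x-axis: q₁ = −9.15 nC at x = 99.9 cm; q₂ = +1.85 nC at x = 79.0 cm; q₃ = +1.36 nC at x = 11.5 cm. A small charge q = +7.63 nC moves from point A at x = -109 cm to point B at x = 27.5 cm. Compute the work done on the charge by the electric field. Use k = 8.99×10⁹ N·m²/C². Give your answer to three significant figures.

The work done by the electric force is W_field = −ΔU = −q(V_B − V_A) = q(V_A − V_B).
At A: distances to the source charges are 2.09 m, 1.88 m, 1.21 m; V_A = Σ kqᵢ/rᵢ = -20.4 V.
At B: distances to the source charges are 0.724 m, 0.515 m, 0.160 m; V_B = Σ kqᵢ/rᵢ = -4.91 V.
ΔV = V_B − V_A = 15.5 V.
W_field = −qΔV = −(7.63×10⁻⁹ C)(15.5 V) = -1.18×10⁻⁷ J.

-1.18×10⁻⁷ J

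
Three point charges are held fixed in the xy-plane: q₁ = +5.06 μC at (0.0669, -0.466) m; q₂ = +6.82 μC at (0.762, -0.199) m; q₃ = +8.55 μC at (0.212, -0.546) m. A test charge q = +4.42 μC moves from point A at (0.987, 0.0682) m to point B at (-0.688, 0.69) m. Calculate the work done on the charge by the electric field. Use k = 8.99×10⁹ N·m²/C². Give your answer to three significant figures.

The work done by the electric force is W_field = −ΔU = −q(V_B − V_A) = q(V_A − V_B).
At A: distances to the source charges are 1.06 m, 0.349 m, 0.989 m; V_A = Σ kqᵢ/rᵢ = 2.96×10⁵ V.
At B: distances to the source charges are 1.38 m, 1.70 m, 1.53 m; V_B = Σ kqᵢ/rᵢ = 1.19×10⁵ V.
ΔV = V_B − V_A = -1.77×10⁵ V.
W_field = −qΔV = −(4.42×10⁻⁶ C)(-1.77×10⁵ V) = 0.781 J.

0.781 J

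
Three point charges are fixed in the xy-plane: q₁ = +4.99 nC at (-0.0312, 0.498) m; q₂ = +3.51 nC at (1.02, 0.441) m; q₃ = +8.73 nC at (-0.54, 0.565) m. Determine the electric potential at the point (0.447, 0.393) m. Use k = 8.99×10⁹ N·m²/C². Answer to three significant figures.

Electric potential is a scalar, so the contributions from each charge add algebraically: V = Σ kqᵢ/rᵢ.
Distances from the field point to each charge: r₁ = 0.490 m, r₂ = 0.575 m, r₃ = 1.00 m.
V = k[(4.99×10⁻⁹)/(0.490) + (3.51×10⁻⁹)/(0.575) + (8.73×10⁻⁹)/(1.00)] = 225 V.

225 V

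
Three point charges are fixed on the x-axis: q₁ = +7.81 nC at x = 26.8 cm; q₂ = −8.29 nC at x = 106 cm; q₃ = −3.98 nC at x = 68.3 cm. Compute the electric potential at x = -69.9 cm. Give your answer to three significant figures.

4.35 V

Electric potential is a scalar, so the contributions from each charge add algebraically: V = Σ kqᵢ/rᵢ.
Distances from the field point to each charge: r₁ = 0.967 m, r₂ = 1.76 m, r₃ = 1.38 m.
V = k[(7.81×10⁻⁹)/(0.967) + (-8.29×10⁻⁹)/(1.76) + (-3.98×10⁻⁹)/(1.38)] = 4.35 V.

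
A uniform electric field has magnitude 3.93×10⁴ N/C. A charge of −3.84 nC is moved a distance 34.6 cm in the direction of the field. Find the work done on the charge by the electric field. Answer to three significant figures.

-5.22×10⁻⁵ J

The potential change for a displacement 34.6 cm in the direction of the field is ΔV = −Ed = -1.36×10⁴ V.
W_field = −qΔV = -5.22×10⁻⁵ J.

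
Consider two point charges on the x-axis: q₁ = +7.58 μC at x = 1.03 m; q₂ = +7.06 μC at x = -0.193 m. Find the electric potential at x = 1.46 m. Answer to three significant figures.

The total potential is the scalar sum of each charge's contribution, V = Σ kqᵢ/rᵢ.
Distances from the field point to each charge: r₁ = 0.430 m, r₂ = 1.65 m.
V = k[(7.58×10⁻⁶)/(0.430) + (7.06×10⁻⁶)/(1.65)] = 1.97×10⁵ V.

1.97×10⁵ V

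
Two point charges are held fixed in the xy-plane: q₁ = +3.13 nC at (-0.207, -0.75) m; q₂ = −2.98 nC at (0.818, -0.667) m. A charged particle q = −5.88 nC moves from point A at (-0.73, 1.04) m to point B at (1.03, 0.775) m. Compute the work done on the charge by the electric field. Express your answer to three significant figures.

-4.42×10⁻⁸ J

The work done by the electric force is W_field = −ΔU = −q(V_B − V_A) = q(V_A − V_B).
At A: distances to the source charges are 1.86 m, 2.30 m; V_A = Σ kqᵢ/rᵢ = 3.46 V.
At B: distances to the source charges are 1.96 m, 1.46 m; V_B = Σ kqᵢ/rᵢ = -4.05 V.
ΔV = V_B − V_A = -7.51 V.
W_field = −qΔV = −(-5.88×10⁻⁹ C)(-7.51 V) = -4.42×10⁻⁸ J.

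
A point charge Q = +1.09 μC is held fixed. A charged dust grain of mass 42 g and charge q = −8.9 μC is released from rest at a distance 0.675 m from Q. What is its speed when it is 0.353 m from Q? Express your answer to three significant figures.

Only the electrostatic force acts, so mechanical energy is conserved: ½mv² = U₁ − U₂ = kQq(1/r₁ − 1/r₂).
U₁ − U₂ = (8.99×10⁹ N·m²/C²)(1.09×10⁻⁶ C)(-8.90×10⁻⁶ C)(1/0.675 − 1/0.353) = 0.118 J.
v = √(2·0.118/0.0420) = 2.37 m/s.

2.37 m/s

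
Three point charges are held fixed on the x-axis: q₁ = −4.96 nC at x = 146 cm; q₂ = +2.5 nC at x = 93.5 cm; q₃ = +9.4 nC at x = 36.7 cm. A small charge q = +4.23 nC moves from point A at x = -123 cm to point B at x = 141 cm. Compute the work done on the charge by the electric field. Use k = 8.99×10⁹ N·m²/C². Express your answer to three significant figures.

The work done by the electric force is W_field = −ΔU = −q(V_B − V_A) = q(V_A − V_B).
At A: distances to the source charges are 2.69 m, 2.17 m, 1.60 m; V_A = Σ kqᵢ/rᵢ = 46.7 V.
At B: distances to the source charges are 0.0500 m, 0.475 m, 1.04 m; V_B = Σ kqᵢ/rᵢ = -763 V.
ΔV = V_B − V_A = -810 V.
W_field = −qΔV = −(4.23×10⁻⁹ C)(-810 V) = 3.43×10⁻⁶ J.

3.43×10⁻⁶ J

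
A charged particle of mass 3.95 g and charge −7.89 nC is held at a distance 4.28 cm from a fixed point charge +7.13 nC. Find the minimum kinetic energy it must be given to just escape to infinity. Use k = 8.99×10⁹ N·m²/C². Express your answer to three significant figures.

To just escape, total mechanical energy must reach zero at infinity: ½mv²_min + U = 0, so ½mv²_min = −U = |kQq|/r.
|U| = |kQq|/r = (8.99×10⁹ N·m²/C²)(7.13×10⁻⁹)(7.89×10⁻⁹)/(0.0428) = 1.18×10⁻⁵ J.

1.18×10⁻⁵ J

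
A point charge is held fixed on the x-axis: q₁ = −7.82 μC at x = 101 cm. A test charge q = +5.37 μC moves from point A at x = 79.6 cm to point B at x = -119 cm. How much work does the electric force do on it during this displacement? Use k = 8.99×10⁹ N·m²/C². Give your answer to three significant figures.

The work done by the electric force is W_field = −ΔU = −q(V_B − V_A) = q(V_A − V_B).
At A: distance to the source charge is 0.214 m; V_A = kq₁/r = -3.29×10⁵ V.
At B: distance to the source charge is 2.20 m; V_B = kq₁/r = -3.20×10⁴ V.
ΔV = V_B − V_A = 2.97×10⁵ V.
W_field = −qΔV = −(5.37×10⁻⁶ C)(2.97×10⁵ V) = -1.59 J.

-1.59 J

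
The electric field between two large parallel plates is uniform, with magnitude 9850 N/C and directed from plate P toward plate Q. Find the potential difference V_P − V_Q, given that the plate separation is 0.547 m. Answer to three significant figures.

5390 V

In a uniform field, potential decreases in the direction of E: ΔV = −E·d for a displacement d parallel to E.
Going from Q to P is a displacement of 0.547 m opposite to the field, so V_P − V_Q = +Ed = 5390 V.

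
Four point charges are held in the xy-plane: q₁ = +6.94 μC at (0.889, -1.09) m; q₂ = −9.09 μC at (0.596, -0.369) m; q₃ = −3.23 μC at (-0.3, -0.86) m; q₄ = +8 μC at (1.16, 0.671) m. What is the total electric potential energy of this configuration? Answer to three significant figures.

-1.02 J

The work to assemble the configuration equals its total potential energy, U = Σ kqᵢqⱼ/rᵢⱼ over all pairs.
Pair separations: r₁₂ = 0.778 m, r₁₃ = 1.21 m, r₁₄ = 1.78 m, r₂₃ = 1.02 m, r₂₄ = 1.18 m, r₃₄ = 2.12 m.
Summing all 6 pair terms gives U = -1.02 J.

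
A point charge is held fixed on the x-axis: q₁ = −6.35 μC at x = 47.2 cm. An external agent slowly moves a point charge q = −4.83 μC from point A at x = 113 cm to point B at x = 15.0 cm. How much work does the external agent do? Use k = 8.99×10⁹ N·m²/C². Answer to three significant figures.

For quasistatic motion the external work equals the change in potential energy: W_ext = qΔV = q(V_B − V_A).
At A: distance to the source charge is 0.658 m; V_A = kq₁/r = -8.68×10⁴ V.
At B: distance to the source charge is 0.322 m; V_B = kq₁/r = -1.77×10⁵ V.
ΔV = V_B − V_A = -9.05×10⁴ V.
W_ext = qΔV = (-4.83×10⁻⁶ C)(-9.05×10⁴ V) = 0.437 J.

0.437 J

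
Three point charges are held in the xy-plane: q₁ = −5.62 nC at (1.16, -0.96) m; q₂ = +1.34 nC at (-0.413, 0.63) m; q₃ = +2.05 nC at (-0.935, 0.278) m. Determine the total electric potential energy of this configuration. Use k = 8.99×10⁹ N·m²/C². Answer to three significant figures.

-3.36×10⁻⁸ J

The work to assemble the configuration equals its total potential energy, U = Σ kqᵢqⱼ/rᵢⱼ over all pairs.
Pair separations: r₁₂ = 2.24 m, r₁₃ = 2.43 m, r₂₃ = 0.630 m.
U = (-3.03×10⁻⁸) + (-4.26×10⁻⁸) + (3.92×10⁻⁸) = -3.36×10⁻⁸ J.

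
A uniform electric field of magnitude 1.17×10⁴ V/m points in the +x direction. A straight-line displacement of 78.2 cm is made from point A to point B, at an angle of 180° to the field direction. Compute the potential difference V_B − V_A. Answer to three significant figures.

Only the component of displacement along E changes the potential: ΔV = −E·d·cosθ.
ΔV = −(1.17×10⁴ V/m)(0.782 m)cos180° = 9150 V.

9150 V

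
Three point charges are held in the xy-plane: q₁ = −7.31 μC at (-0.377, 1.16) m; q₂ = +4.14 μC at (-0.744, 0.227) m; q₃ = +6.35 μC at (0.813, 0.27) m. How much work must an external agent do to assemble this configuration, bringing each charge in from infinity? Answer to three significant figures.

-0.400 J

The assembly work is the sum of pairwise potential energies, U = Σ_{i<j} kqᵢqⱼ/rᵢⱼ.
Pair separations: r₁₂ = 1.00 m, r₁₃ = 1.49 m, r₂₃ = 1.56 m.
U = (-0.271) + (-0.281) + (0.152) = -0.400 J.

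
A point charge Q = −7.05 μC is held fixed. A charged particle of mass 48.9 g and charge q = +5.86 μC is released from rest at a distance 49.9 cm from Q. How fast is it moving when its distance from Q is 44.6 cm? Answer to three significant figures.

1.90 m/s

Only the electrostatic force acts, so mechanical energy is conserved: ½mv² = U₁ − U₂ = kQq(1/r₁ − 1/r₂).
U₁ − U₂ = (8.99×10⁹ N·m²/C²)(-7.05×10⁻⁶ C)(5.86×10⁻⁶ C)(1/0.499 − 1/0.446) = 0.0884 J.
v = √(2·0.0884/0.0489) = 1.90 m/s.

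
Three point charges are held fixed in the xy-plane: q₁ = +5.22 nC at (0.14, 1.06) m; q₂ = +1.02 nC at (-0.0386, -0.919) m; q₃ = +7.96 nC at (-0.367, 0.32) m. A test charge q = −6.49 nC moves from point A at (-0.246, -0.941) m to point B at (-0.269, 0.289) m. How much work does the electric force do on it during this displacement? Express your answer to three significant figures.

The work done by the electric force is W_field = −ΔU = −q(V_B − V_A) = q(V_A − V_B).
At A: distances to the source charges are 2.04 m, 0.209 m, 1.27 m; V_A = Σ kqᵢ/rᵢ = 123 V.
At B: distances to the source charges are 0.873 m, 1.23 m, 0.103 m; V_B = Σ kqᵢ/rᵢ = 757 V.
ΔV = V_B − V_A = 634 V.
W_field = −qΔV = −(-6.49×10⁻⁹ C)(634 V) = 4.11×10⁻⁶ J.

4.11×10⁻⁶ J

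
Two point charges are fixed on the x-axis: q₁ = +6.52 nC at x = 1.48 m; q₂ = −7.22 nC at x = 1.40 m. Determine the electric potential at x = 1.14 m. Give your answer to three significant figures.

The total potential is the scalar sum of each charge's contribution, V = Σ kqᵢ/rᵢ.
Distances from the field point to each charge: r₁ = 0.340 m, r₂ = 0.260 m.
V = k[(6.52×10⁻⁹)/(0.340) + (-7.22×10⁻⁹)/(0.260)] = -77.2 V.

-77.2 V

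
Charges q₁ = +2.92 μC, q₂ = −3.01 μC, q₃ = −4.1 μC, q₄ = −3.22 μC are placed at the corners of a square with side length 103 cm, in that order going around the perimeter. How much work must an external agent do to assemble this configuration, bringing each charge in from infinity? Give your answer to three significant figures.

The work to assemble the configuration equals its total potential energy, U = Σ kqᵢqⱼ/rᵢⱼ over all pairs.
The four side pairs have separation 1.03 m and the two diagonal pairs 1.46 m.
Summing all 6 pair terms gives U = 0.0501 J.

0.0501 J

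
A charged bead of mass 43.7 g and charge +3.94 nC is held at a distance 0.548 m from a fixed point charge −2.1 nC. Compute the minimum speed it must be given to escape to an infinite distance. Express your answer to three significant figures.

To just escape, total mechanical energy must reach zero at infinity: ½mv²_min + U = 0, so ½mv²_min = −U = |kQq|/r.
|U| = |kQq|/r = (8.99×10⁹ N·m²/C²)(2.10×10⁻⁹)(3.94×10⁻⁹)/(0.548) = 1.36×10⁻⁷ J.
v_min = √(2|U|/m) = √(2·1.36×10⁻⁷/0.0437) = 2.49×10⁻³ m/s.

2.49×10⁻³ m/s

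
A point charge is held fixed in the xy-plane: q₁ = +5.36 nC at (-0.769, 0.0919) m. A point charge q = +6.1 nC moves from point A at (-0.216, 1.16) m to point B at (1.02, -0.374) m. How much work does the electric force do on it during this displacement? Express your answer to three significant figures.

8.54×10⁻⁸ J

The work done by the electric force is W_field = −ΔU = −q(V_B − V_A) = q(V_A − V_B).
At A: distance to the source charge is 1.20 m; V_A = kq₁/r = 40.1 V.
At B: distance to the source charge is 1.85 m; V_B = kq₁/r = 26.1 V.
ΔV = V_B − V_A = -14.0 V.
W_field = −qΔV = −(6.10×10⁻⁹ C)(-14.0 V) = 8.54×10⁻⁸ J.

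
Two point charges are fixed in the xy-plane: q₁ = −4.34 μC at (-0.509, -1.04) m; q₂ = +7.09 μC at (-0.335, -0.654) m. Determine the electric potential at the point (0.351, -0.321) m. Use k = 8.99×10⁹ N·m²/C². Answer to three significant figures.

Electric potential is a scalar, so the contributions from each charge add algebraically: V = Σ kqᵢ/rᵢ.
Distances from the field point to each charge: r₁ = 1.12 m, r₂ = 0.763 m.
V = k[(-4.34×10⁻⁶)/(1.12) + (7.09×10⁻⁶)/(0.763)] = 4.88×10⁴ V.

4.88×10⁴ V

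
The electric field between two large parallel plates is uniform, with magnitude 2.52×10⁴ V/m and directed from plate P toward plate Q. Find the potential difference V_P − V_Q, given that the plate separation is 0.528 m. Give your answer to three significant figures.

1.33×10⁴ V

In a uniform field, potential decreases in the direction of E: ΔV = −E·d for a displacement d parallel to E.
Going from Q to P is a displacement of 0.528 m opposite to the field, so V_P − V_Q = +Ed = 1.33×10⁴ V.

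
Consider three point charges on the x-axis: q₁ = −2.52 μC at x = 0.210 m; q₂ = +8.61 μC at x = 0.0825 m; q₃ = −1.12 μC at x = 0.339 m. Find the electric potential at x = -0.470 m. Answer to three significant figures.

9.43×10⁴ V

The total potential is the scalar sum of each charge's contribution, V = Σ kqᵢ/rᵢ.
Distances from the field point to each charge: r₁ = 0.680 m, r₂ = 0.552 m, r₃ = 0.809 m.
V = k[(-2.52×10⁻⁶)/(0.680) + (8.61×10⁻⁶)/(0.552) + (-1.12×10⁻⁶)/(0.809)] = 9.43×10⁴ V.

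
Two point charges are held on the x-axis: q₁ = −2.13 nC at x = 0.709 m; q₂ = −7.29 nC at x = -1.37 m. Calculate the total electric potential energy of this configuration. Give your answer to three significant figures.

6.71×10⁻⁸ J

The work to assemble the configuration equals its total potential energy, U = Σ kqᵢqⱼ/rᵢⱼ over all pairs.
Pair separations: r₁₂ = 2.08 m.
U = (6.71×10⁻⁸) = 6.71×10⁻⁸ J.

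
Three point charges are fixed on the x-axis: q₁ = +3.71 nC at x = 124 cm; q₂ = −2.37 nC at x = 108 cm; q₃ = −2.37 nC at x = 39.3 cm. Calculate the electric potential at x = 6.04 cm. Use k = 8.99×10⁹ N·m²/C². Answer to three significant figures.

Electric potential is a scalar, so the contributions from each charge add algebraically: V = Σ kqᵢ/rᵢ.
Distances from the field point to each charge: r₁ = 1.18 m, r₂ = 1.02 m, r₃ = 0.333 m.
V = k[(3.71×10⁻⁹)/(1.18) + (-2.37×10⁻⁹)/(1.02) + (-2.37×10⁻⁹)/(0.333)] = -56.7 V.

-56.7 V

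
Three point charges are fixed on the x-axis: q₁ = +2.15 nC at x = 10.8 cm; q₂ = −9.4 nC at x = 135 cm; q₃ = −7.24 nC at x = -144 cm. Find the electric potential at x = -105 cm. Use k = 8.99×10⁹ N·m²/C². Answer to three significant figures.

-185 V

The total potential is the scalar sum of each charge's contribution, V = Σ kqᵢ/rᵢ.
Distances from the field point to each charge: r₁ = 1.16 m, r₂ = 2.40 m, r₃ = 0.390 m.
V = k[(2.15×10⁻⁹)/(1.16) + (-9.40×10⁻⁹)/(2.40) + (-7.24×10⁻⁹)/(0.390)] = -185 V.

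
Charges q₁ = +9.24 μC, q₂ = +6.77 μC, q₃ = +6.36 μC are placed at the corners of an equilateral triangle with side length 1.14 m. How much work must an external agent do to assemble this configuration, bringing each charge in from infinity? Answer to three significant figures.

The work to assemble the configuration equals its total potential energy, U = Σ kqᵢqⱼ/rᵢⱼ over all pairs.
All three pair separations equal the side length, 1.14 m.
U = (0.493) + (0.463) + (0.340) = 1.30 J.

1.30 J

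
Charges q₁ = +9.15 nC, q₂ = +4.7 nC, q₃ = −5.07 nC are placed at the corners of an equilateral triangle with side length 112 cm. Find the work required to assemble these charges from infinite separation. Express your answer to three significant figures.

-2.18×10⁻⁷ J

The assembly work is the sum of pairwise potential energies, U = Σ_{i<j} kqᵢqⱼ/rᵢⱼ.
All three pair separations equal the side length, 1.12 m.
U = (3.45×10⁻⁷) + (-3.72×10⁻⁷) + (-1.91×10⁻⁷) = -2.18×10⁻⁷ J.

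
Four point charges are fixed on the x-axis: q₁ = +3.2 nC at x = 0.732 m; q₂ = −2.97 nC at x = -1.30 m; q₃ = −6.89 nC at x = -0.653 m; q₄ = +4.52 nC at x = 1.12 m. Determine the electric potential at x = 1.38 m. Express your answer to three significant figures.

160 V

Electric potential is a scalar, so the contributions from each charge add algebraically: V = Σ kqᵢ/rᵢ.
Distances from the field point to each charge: r₁ = 0.648 m, r₂ = 2.68 m, r₃ = 2.03 m, r₄ = 0.260 m.
V = k[(3.20×10⁻⁹)/(0.648) + (-2.97×10⁻⁹)/(2.68) + (-6.89×10⁻⁹)/(2.03) + (4.52×10⁻⁹)/(0.260)] = 160 V.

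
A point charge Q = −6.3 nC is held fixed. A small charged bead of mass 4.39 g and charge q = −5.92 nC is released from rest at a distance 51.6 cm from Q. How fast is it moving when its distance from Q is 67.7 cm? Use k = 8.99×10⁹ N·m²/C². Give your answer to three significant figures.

8.39×10⁻³ m/s

Only the electrostatic force acts, so mechanical energy is conserved: ½mv² = U₁ − U₂ = kQq(1/r₁ − 1/r₂).
U₁ − U₂ = (8.99×10⁹ N·m²/C²)(-6.30×10⁻⁹ C)(-5.92×10⁻⁹ C)(1/0.516 − 1/0.677) = 1.55×10⁻⁷ J.
v = √(2·1.55×10⁻⁷/4.39×10⁻³) = 8.39×10⁻³ m/s.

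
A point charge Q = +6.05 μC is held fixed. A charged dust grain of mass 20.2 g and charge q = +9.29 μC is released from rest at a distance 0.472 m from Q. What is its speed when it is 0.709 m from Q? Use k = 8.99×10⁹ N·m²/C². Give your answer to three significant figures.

Only the electrostatic force acts, so mechanical energy is conserved: ½mv² = U₁ − U₂ = kQq(1/r₁ − 1/r₂).
U₁ − U₂ = (8.99×10⁹ N·m²/C²)(6.05×10⁻⁶ C)(9.29×10⁻⁶ C)(1/0.472 − 1/0.709) = 0.358 J.
v = √(2·0.358/0.0202) = 5.95 m/s.

5.95 m/s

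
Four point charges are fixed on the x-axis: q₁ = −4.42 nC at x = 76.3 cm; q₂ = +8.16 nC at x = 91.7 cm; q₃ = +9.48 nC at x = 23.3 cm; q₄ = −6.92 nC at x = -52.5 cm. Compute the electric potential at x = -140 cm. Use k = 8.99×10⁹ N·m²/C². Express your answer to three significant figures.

-5.62 V

The total potential is the scalar sum of each charge's contribution, V = Σ kqᵢ/rᵢ.
Distances from the field point to each charge: r₁ = 2.16 m, r₂ = 2.32 m, r₃ = 1.63 m, r₄ = 0.875 m.
V = k[(-4.42×10⁻⁹)/(2.16) + (8.16×10⁻⁹)/(2.32) + (9.48×10⁻⁹)/(1.63) + (-6.92×10⁻⁹)/(0.875)] = -5.62 V.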